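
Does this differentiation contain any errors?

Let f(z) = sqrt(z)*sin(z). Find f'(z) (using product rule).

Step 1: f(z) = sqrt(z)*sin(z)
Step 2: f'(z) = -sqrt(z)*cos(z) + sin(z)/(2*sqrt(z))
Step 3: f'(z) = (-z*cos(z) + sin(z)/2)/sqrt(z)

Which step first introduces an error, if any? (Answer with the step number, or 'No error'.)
Step 2

Step 2 is incorrect due to a sign flip.
The step shows: -sqrt(z)*cos(z) + sin(z)/(2*sqrt(z))
The correct value should be: sqrt(z)*cos(z) + sin(z)/(2*sqrt(z))

Explanation: The sign of one term was flipped: the term sqrt(z)*cos(z) was incorrectly written as -sqrt(z)*cos(z)
The later steps are derived from this incorrect expression, so the error originates in Step 2.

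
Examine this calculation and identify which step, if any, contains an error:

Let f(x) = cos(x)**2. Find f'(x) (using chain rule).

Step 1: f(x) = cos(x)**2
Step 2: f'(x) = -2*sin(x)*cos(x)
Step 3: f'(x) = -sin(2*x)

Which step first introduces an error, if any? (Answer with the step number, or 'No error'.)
No error

All steps in this derivation are correct.
The final answer f'(x) = -sin(2*x) is valid.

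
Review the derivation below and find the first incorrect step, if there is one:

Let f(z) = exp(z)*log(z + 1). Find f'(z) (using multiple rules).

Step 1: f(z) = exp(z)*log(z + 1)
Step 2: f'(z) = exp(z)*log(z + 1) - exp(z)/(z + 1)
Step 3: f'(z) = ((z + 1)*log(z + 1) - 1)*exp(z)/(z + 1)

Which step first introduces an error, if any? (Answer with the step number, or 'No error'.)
Step 2

Step 2 is incorrect due to a sign flip.
The step shows: exp(z)*log(z + 1) - exp(z)/(z + 1)
The correct value should be: exp(z)*log(z + 1) + exp(z)/(z + 1)

Explanation: The sign of one term was flipped: the term exp(z)/(z + 1) was incorrectly written as -exp(z)/(z + 1)
The later steps are derived from this incorrect expression, so the error originates in Step 2.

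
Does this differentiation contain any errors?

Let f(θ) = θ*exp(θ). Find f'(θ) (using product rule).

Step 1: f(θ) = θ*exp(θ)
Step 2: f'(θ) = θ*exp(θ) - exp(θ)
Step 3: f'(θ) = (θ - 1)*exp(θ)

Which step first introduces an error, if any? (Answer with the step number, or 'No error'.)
Step 2

Step 2 is incorrect due to a sign flip.
The step shows: θ*exp(θ) - exp(θ)
The correct value should be: θ*exp(θ) + exp(θ)

Explanation: The sign of one term was flipped: the term exp(θ) was incorrectly written as -exp(θ)
The later steps are derived from this incorrect expression, so the error originates in Step 2.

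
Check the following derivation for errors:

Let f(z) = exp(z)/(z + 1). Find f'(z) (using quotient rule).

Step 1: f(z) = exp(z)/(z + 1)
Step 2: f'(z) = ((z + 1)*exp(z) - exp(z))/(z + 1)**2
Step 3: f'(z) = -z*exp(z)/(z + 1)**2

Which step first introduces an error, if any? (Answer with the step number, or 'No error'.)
Step 3

Step 3 is incorrect due to a sign flip.
The step shows: -z*exp(z)/(z + 1)**2
The correct value should be: z*exp(z)/(z + 1)**2

Explanation: The sign of the whole expression was flipped: the term z*exp(z)/(z + 1)**2 was incorrectly written as -z*exp(z)/(z + 1)**2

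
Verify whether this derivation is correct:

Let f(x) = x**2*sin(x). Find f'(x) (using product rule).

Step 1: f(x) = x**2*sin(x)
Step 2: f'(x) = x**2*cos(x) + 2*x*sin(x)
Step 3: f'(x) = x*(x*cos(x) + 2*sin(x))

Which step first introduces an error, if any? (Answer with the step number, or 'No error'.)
No error

All steps in this derivation are correct.
The final answer f'(x) = x*(x*cos(x) + 2*sin(x)) is valid.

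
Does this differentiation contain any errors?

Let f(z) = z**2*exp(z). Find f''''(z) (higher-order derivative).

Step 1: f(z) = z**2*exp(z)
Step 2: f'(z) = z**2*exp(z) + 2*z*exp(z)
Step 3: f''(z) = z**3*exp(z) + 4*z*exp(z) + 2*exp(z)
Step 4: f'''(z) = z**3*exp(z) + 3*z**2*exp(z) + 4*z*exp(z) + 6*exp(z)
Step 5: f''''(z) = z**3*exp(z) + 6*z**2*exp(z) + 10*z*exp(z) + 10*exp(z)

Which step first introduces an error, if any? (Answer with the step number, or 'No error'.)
Step 3

Step 3 is incorrect due to a wrong exponent.
The step shows: z**3*exp(z) + 4*z*exp(z) + 2*exp(z)
The correct value should be: z**2*exp(z) + 4*z*exp(z) + 2*exp(z)

Explanation: The exponent 2 on z was incorrectly written as 3: the term z**2*exp(z) was incorrectly written as z**3*exp(z)
The later steps are derived from this incorrect expression, so the error originates in Step 3.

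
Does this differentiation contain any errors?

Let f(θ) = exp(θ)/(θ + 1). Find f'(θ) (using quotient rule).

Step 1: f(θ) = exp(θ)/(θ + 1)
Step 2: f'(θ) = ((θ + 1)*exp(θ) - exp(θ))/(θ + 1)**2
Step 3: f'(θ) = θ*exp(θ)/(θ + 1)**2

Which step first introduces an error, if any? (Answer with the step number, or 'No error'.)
No error

All steps in this derivation are correct.
The final answer f'(θ) = θ*exp(θ)/(θ + 1)**2 is valid.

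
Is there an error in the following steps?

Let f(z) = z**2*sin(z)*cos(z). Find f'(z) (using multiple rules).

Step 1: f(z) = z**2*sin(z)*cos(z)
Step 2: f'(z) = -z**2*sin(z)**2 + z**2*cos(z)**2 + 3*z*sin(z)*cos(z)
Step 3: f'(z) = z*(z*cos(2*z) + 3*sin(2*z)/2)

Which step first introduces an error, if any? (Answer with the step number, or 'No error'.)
Step 2

Step 2 is incorrect due to a wrong coefficient.
The step shows: -z**2*sin(z)**2 + z**2*cos(z)**2 + 3*z*sin(z)*cos(z)
The correct value should be: -z**2*sin(z)**2 + z**2*cos(z)**2 + 2*z*sin(z)*cos(z)

Explanation: The coefficient 2 was incorrectly written as 3: the term 2*z*sin(z)*cos(z) was incorrectly written as 3*z*sin(z)*cos(z)
The later steps are derived from this incorrect expression, so the error originates in Step 2.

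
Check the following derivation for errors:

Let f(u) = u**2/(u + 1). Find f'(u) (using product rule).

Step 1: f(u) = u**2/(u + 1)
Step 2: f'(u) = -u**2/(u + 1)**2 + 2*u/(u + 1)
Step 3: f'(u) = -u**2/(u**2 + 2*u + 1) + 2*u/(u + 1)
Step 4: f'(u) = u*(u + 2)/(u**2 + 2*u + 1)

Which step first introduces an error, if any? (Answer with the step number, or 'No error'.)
No error

All steps in this derivation are correct.
The final answer f'(u) = u*(u + 2)/(u**2 + 2*u + 1) is valid.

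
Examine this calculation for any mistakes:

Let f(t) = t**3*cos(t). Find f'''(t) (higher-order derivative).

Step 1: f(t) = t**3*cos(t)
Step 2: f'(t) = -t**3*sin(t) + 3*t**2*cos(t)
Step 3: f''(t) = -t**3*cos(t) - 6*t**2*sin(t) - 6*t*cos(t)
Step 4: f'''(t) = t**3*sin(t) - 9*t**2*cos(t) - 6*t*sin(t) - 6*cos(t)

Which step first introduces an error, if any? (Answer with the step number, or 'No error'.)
Step 3

Step 3 is incorrect due to a sign flip.
The step shows: -t**3*cos(t) - 6*t**2*sin(t) - 6*t*cos(t)
The correct value should be: -t**3*cos(t) - 6*t**2*sin(t) + 6*t*cos(t)

Explanation: The sign of one term was flipped: the term 6*t*cos(t) was incorrectly written as -6*t*cos(t)
The later steps are derived from this incorrect expression, so the error originates in Step 3.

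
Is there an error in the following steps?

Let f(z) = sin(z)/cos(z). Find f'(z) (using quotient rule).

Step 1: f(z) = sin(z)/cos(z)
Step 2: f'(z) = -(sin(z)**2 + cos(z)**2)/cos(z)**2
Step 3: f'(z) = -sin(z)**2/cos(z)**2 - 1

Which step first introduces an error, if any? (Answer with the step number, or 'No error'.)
Step 2

Step 2 is incorrect due to a sign flip.
The step shows: -(sin(z)**2 + cos(z)**2)/cos(z)**2
The correct value should be: (sin(z)**2 + cos(z)**2)/cos(z)**2

Explanation: The sign of the whole expression was flipped: the term (sin(z)**2 + cos(z)**2)/cos(z)**2 was incorrectly written as -(sin(z)**2 + cos(z)**2)/cos(z)**2
The later steps are derived from this incorrect expression, so the error originates in Step 2.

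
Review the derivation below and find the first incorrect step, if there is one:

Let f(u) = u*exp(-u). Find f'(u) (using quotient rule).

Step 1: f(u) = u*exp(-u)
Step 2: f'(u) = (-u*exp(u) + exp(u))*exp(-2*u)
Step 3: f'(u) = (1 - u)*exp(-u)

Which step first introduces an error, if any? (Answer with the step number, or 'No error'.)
No error

All steps in this derivation are correct.
The final answer f'(u) = (1 - u)*exp(-u) is valid.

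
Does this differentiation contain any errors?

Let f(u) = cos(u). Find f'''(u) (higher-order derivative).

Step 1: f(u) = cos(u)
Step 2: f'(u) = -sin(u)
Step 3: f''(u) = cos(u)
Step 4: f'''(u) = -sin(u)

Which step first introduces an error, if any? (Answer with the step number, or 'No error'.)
Step 3

Step 3 is incorrect due to a sign flip.
The step shows: cos(u)
The correct value should be: -cos(u)

Explanation: The sign of the whole expression was flipped: the term -cos(u) was incorrectly written as cos(u)
The later steps are derived from this incorrect expression, so the error originates in Step 3.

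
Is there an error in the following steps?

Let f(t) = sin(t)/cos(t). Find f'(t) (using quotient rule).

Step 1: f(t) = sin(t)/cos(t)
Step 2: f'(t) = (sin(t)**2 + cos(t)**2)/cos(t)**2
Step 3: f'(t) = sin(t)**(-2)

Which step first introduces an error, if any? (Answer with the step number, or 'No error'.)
Step 3

Step 3 is incorrect due to a wrong trig function.
The step shows: sin(t)**(-2)
The correct value should be: cos(t)**(-2)

Explanation: cos(t) was incorrectly written as sin(t): the term cos(t)**(-2) was incorrectly written as sin(t)**(-2)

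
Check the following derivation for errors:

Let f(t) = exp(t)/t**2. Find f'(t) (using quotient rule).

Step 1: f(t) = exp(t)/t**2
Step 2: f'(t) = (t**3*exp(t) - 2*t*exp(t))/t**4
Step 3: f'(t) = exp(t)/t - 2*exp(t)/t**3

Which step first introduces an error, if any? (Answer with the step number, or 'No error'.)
Step 2

Step 2 is incorrect due to a wrong exponent.
The step shows: (t**3*exp(t) - 2*t*exp(t))/t**4
The correct value should be: (t**2*exp(t) - 2*t*exp(t))/t**4

Explanation: The exponent 2 on t was incorrectly written as 3: the term (t**2*exp(t) - 2*t*exp(t))/t**4 was incorrectly written as (t**3*exp(t) - 2*t*exp(t))/t**4
The later steps are derived from this incorrect expression, so the error originates in Step 2.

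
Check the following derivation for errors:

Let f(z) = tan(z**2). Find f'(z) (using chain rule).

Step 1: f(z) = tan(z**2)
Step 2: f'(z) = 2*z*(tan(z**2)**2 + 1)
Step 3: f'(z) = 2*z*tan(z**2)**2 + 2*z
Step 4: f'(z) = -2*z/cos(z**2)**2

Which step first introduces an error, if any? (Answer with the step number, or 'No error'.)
Step 4

Step 4 is incorrect due to a sign flip.
The step shows: -2*z/cos(z**2)**2
The correct value should be: 2*z/cos(z**2)**2

Explanation: The sign of the whole expression was flipped: the term 2*z/cos(z**2)**2 was incorrectly written as -2*z/cos(z**2)**2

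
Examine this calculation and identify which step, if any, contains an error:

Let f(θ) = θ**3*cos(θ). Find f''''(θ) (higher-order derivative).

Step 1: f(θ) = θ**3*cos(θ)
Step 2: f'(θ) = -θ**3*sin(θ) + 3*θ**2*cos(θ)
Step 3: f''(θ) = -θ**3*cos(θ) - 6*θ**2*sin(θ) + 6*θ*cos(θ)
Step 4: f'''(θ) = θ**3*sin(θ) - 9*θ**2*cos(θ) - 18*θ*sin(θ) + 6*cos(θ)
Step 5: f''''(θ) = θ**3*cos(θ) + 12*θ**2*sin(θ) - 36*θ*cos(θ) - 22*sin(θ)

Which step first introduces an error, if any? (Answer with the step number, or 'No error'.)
Step 5

Step 5 is incorrect due to a wrong coefficient.
The step shows: θ**3*cos(θ) + 12*θ**2*sin(θ) - 36*θ*cos(θ) - 22*sin(θ)
The correct value should be: θ**3*cos(θ) + 12*θ**2*sin(θ) - 36*θ*cos(θ) - 24*sin(θ)

Explanation: The coefficient -24 was incorrectly written as -22: the term -24*sin(θ) was incorrectly written as -22*sin(θ)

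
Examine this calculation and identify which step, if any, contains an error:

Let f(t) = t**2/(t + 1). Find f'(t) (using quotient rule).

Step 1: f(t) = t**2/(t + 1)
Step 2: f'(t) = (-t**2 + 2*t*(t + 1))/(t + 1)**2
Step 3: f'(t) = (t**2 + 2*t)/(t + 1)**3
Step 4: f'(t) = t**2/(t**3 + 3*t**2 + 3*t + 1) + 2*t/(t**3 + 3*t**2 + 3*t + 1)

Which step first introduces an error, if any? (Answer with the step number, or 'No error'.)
Step 3

Step 3 is incorrect due to a wrong exponent.
The step shows: (t**2 + 2*t)/(t + 1)**3
The correct value should be: (t**2 + 2*t)/(t + 1)**2

Explanation: The exponent -2 on t + 1 was incorrectly written as -3: the term (t**2 + 2*t)/(t + 1)**2 was incorrectly written as (t**2 + 2*t)/(t + 1)**3
The later steps are derived from this incorrect expression, so the error originates in Step 3.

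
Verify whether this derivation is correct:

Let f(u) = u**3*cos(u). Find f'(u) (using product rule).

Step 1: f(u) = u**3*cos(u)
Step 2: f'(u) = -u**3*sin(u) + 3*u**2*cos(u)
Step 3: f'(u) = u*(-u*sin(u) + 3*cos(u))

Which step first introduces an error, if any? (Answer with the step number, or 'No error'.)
Step 3

Step 3 is incorrect due to a wrong exponent.
The step shows: u*(-u*sin(u) + 3*cos(u))
The correct value should be: u**2*(-u*sin(u) + 3*cos(u))

Explanation: The exponent 2 on u was incorrectly written as 1: the term u**2*(-u*sin(u) + 3*cos(u)) was incorrectly written as u*(-u*sin(u) + 3*cos(u))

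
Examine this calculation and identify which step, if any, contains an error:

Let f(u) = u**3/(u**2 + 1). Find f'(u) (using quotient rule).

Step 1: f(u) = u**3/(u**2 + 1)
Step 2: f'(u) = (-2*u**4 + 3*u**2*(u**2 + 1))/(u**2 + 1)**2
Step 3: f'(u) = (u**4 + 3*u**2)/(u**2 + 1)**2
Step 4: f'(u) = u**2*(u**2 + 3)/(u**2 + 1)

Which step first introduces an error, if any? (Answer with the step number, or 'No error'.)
Step 4

Step 4 is incorrect due to a wrong exponent.
The step shows: u**2*(u**2 + 3)/(u**2 + 1)
The correct value should be: u**2*(u**2 + 3)/(u**2 + 1)**2

Explanation: The exponent -2 on u**2 + 1 was incorrectly written as -1: the term u**2*(u**2 + 3)/(u**2 + 1)**2 was incorrectly written as u**2*(u**2 + 3)/(u**2 + 1)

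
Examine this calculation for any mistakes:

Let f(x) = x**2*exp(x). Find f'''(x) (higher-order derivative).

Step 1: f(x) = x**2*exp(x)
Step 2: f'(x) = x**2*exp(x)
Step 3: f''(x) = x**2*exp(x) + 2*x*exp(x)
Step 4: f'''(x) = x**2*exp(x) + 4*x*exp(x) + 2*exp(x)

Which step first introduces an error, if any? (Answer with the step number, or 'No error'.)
Step 2

Step 2 is incorrect due to a dropped term.
The step shows: x**2*exp(x)
The correct value should be: x**2*exp(x) + 2*x*exp(x)

Explanation: A term was dropped: the term 2*x*exp(x) was incorrectly omitted
The later steps are derived from this incorrect expression, so the error originates in Step 2.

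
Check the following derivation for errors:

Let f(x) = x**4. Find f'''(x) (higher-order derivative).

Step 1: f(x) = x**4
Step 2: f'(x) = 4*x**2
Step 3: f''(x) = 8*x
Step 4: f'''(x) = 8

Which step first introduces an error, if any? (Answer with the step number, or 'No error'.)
Step 2

Step 2 is incorrect due to a wrong exponent.
The step shows: 4*x**2
The correct value should be: 4*x**3

Explanation: The exponent 3 on x was incorrectly written as 2: the term 4*x**3 was incorrectly written as 4*x**2
The later steps are derived from this incorrect expression, so the error originates in Step 2.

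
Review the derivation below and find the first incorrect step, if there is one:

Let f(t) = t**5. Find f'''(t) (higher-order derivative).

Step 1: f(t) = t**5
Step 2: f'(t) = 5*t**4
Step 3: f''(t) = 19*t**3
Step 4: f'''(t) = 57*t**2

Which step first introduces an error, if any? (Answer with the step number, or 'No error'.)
Step 3

Step 3 is incorrect due to a wrong coefficient.
The step shows: 19*t**3
The correct value should be: 20*t**3

Explanation: The coefficient 20 was incorrectly written as 19: the term 20*t**3 was incorrectly written as 19*t**3
The later steps are derived from this incorrect expression, so the error originates in Step 3.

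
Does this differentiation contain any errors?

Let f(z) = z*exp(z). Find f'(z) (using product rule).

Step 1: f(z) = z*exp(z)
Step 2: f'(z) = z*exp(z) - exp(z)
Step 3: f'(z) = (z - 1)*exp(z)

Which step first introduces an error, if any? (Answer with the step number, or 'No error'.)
Step 2

Step 2 is incorrect due to a sign flip.
The step shows: z*exp(z) - exp(z)
The correct value should be: z*exp(z) + exp(z)

Explanation: The sign of one term was flipped: the term exp(z) was incorrectly written as -exp(z)
The later steps are derived from this incorrect expression, so the error originates in Step 2.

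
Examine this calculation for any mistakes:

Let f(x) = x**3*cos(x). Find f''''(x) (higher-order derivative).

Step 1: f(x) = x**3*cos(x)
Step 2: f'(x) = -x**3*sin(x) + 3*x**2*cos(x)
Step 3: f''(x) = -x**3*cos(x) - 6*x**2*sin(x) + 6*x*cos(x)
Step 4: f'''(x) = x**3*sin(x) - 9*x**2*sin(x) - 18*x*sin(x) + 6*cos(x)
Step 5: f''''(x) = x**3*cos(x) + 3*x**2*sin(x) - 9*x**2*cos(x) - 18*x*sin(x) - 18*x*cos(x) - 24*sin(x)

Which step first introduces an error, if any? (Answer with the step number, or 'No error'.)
Step 4

Step 4 is incorrect due to a wrong trig function.
The step shows: x**3*sin(x) - 9*x**2*sin(x) - 18*x*sin(x) + 6*cos(x)
The correct value should be: x**3*sin(x) - 9*x**2*cos(x) - 18*x*sin(x) + 6*cos(x)

Explanation: cos(x) was incorrectly written as sin(x): the term -9*x**2*cos(x) was incorrectly written as -9*x**2*sin(x)
The later steps are derived from this incorrect expression, so the error originates in Step 4.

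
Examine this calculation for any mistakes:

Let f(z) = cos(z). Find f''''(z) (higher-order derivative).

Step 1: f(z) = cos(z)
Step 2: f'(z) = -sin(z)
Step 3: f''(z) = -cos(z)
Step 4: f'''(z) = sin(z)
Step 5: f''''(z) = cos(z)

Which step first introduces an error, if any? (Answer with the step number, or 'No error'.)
No error

All steps in this derivation are correct.
The final answer f''''(z) = cos(z) is valid.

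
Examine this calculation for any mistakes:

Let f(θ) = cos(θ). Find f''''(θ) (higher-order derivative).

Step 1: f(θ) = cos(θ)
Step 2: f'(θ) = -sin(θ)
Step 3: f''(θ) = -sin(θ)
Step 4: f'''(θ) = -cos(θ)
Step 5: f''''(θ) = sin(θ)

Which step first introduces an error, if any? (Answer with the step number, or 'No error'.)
Step 3

Step 3 is incorrect due to a wrong trig function.
The step shows: -sin(θ)
The correct value should be: -cos(θ)

Explanation: cos(θ) was incorrectly written as sin(θ): the term -cos(θ) was incorrectly written as -sin(θ)
The later steps are derived from this incorrect expression, so the error originates in Step 3.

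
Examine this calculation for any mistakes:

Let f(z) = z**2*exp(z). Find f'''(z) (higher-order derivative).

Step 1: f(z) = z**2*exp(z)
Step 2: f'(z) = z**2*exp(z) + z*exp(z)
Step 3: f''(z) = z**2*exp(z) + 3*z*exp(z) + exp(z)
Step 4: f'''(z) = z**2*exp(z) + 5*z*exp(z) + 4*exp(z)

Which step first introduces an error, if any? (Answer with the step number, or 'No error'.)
Step 2

Step 2 is incorrect due to a wrong coefficient.
The step shows: z**2*exp(z) + z*exp(z)
The correct value should be: z**2*exp(z) + 2*z*exp(z)

Explanation: The coefficient 2 was incorrectly written as 1: the term 2*z*exp(z) was incorrectly written as z*exp(z)
The later steps are derived from this incorrect expression, so the error originates in Step 2.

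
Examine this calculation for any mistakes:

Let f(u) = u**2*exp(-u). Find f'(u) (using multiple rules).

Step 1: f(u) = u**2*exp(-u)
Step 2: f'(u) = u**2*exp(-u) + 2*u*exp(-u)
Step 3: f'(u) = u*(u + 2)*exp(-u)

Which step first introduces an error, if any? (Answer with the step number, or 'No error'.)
Step 2

Step 2 is incorrect due to a sign flip.
The step shows: u**2*exp(-u) + 2*u*exp(-u)
The correct value should be: -u**2*exp(-u) + 2*u*exp(-u)

Explanation: The sign of one term was flipped: the term -u**2*exp(-u) was incorrectly written as u**2*exp(-u)
The later steps are derived from this incorrect expression, so the error originates in Step 2.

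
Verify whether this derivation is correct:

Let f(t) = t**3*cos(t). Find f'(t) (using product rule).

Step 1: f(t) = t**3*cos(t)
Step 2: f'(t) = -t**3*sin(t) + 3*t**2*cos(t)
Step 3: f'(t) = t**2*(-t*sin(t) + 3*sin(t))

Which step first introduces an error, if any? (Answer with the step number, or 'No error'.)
Step 3

Step 3 is incorrect due to a wrong trig function.
The step shows: t**2*(-t*sin(t) + 3*sin(t))
The correct value should be: t**2*(-t*sin(t) + 3*cos(t))

Explanation: cos(t) was incorrectly written as sin(t): the term t**2*(-t*sin(t) + 3*cos(t)) was incorrectly written as t**2*(-t*sin(t) + 3*sin(t))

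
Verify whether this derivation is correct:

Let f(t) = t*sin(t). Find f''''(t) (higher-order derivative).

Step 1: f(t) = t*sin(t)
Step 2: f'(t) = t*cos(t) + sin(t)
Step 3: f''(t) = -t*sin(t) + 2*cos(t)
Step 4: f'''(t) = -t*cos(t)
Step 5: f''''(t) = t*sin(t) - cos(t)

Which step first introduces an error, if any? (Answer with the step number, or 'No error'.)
Step 4

Step 4 is incorrect due to a dropped term.
The step shows: -t*cos(t)
The correct value should be: -t*cos(t) - 3*sin(t)

Explanation: A term was dropped: the term -3*sin(t) was incorrectly omitted
The later steps are derived from this incorrect expression, so the error originates in Step 4.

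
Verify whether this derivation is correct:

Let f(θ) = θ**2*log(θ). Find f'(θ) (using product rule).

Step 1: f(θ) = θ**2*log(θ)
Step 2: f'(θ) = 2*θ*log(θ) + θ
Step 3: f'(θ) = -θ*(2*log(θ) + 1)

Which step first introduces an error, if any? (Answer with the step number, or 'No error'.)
Step 3

Step 3 is incorrect due to a sign flip.
The step shows: -θ*(2*log(θ) + 1)
The correct value should be: θ*(2*log(θ) + 1)

Explanation: The sign of the whole expression was flipped: the term θ*(2*log(θ) + 1) was incorrectly written as -θ*(2*log(θ) + 1)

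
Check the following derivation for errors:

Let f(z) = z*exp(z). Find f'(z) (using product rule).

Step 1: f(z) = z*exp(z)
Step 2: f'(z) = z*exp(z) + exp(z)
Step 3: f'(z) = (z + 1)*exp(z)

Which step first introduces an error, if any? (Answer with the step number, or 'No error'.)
No error

All steps in this derivation are correct.
The final answer f'(z) = (z + 1)*exp(z) is valid.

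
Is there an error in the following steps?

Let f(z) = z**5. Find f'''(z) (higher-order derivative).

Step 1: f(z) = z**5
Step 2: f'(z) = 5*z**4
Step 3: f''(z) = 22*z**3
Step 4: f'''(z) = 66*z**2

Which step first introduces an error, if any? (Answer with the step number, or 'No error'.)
Step 3

Step 3 is incorrect due to a wrong coefficient.
The step shows: 22*z**3
The correct value should be: 20*z**3

Explanation: The coefficient 20 was incorrectly written as 22: the term 20*z**3 was incorrectly written as 22*z**3
The later steps are derived from this incorrect expression, so the error originates in Step 3.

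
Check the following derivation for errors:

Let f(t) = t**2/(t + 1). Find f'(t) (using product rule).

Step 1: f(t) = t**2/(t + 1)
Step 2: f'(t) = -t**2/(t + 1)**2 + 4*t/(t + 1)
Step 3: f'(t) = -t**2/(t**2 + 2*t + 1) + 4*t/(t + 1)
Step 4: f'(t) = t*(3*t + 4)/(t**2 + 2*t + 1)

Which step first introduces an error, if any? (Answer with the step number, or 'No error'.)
Step 2

Step 2 is incorrect due to a wrong coefficient.
The step shows: -t**2/(t + 1)**2 + 4*t/(t + 1)
The correct value should be: -t**2/(t + 1)**2 + 2*t/(t + 1)

Explanation: The coefficient 2 was incorrectly written as 4: the term 2*t/(t + 1) was incorrectly written as 4*t/(t + 1)
The later steps are derived from this incorrect expression, so the error originates in Step 2.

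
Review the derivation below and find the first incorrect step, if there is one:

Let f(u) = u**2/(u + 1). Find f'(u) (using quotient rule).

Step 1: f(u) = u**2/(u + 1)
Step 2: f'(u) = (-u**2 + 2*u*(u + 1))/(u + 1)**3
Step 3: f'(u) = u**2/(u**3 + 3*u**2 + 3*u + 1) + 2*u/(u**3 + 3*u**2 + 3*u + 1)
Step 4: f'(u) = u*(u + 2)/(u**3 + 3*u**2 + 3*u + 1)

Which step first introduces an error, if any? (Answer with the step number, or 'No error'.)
Step 2

Step 2 is incorrect due to a wrong exponent.
The step shows: (-u**2 + 2*u*(u + 1))/(u + 1)**3
The correct value should be: (-u**2 + 2*u*(u + 1))/(u + 1)**2

Explanation: The exponent -2 on u + 1 was incorrectly written as -3: the term (-u**2 + 2*u*(u + 1))/(u + 1)**2 was incorrectly written as (-u**2 + 2*u*(u + 1))/(u + 1)**3
The later steps are derived from this incorrect expression, so the error originates in Step 2.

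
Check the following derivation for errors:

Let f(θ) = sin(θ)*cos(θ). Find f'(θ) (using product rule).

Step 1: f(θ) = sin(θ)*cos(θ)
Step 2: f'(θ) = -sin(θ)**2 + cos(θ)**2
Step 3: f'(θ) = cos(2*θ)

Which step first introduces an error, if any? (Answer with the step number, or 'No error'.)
No error

All steps in this derivation are correct.
The final answer f'(θ) = cos(2*θ) is valid.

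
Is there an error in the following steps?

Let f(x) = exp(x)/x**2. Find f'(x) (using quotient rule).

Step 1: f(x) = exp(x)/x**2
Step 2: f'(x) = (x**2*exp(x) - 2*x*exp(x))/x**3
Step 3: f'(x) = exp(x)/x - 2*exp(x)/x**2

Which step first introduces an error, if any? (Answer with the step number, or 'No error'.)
Step 2

Step 2 is incorrect due to a wrong exponent.
The step shows: (x**2*exp(x) - 2*x*exp(x))/x**3
The correct value should be: (x**2*exp(x) - 2*x*exp(x))/x**4

Explanation: The exponent -4 on x was incorrectly written as -3: the term (x**2*exp(x) - 2*x*exp(x))/x**4 was incorrectly written as (x**2*exp(x) - 2*x*exp(x))/x**3
The later steps are derived from this incorrect expression, so the error originates in Step 2.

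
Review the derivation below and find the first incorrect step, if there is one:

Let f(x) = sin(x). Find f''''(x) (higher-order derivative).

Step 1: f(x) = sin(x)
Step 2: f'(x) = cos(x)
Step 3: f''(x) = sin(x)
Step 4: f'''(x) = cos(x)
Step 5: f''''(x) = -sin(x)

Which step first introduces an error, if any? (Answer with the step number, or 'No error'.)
Step 3

Step 3 is incorrect due to a sign flip.
The step shows: sin(x)
The correct value should be: -sin(x)

Explanation: The sign of the whole expression was flipped: the term -sin(x) was incorrectly written as sin(x)
The later steps are derived from this incorrect expression, so the error originates in Step 3.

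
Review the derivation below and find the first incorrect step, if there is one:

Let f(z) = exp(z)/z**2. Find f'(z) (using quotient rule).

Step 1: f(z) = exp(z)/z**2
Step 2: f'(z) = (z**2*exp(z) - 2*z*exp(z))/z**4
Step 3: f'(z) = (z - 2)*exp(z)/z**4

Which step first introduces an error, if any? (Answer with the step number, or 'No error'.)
Step 3

Step 3 is incorrect due to a wrong exponent.
The step shows: (z - 2)*exp(z)/z**4
The correct value should be: (z - 2)*exp(z)/z**3

Explanation: The exponent -3 on z was incorrectly written as -4: the term (z - 2)*exp(z)/z**3 was incorrectly written as (z - 2)*exp(z)/z**4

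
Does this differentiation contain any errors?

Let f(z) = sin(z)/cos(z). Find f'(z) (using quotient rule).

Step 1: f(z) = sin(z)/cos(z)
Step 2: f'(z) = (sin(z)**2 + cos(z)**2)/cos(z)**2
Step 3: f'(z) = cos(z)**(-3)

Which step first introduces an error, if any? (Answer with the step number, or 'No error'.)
Step 3

Step 3 is incorrect due to a wrong exponent.
The step shows: cos(z)**(-3)
The correct value should be: cos(z)**(-2)

Explanation: The exponent -2 on cos(z) was incorrectly written as -3: the term cos(z)**(-2) was incorrectly written as cos(z)**(-3)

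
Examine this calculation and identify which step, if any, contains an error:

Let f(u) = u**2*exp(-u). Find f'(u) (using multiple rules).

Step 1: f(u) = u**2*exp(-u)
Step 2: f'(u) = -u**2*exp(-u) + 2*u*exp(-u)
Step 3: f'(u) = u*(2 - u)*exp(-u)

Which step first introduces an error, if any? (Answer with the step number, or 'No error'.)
No error

All steps in this derivation are correct.
The final answer f'(u) = u*(2 - u)*exp(-u) is valid.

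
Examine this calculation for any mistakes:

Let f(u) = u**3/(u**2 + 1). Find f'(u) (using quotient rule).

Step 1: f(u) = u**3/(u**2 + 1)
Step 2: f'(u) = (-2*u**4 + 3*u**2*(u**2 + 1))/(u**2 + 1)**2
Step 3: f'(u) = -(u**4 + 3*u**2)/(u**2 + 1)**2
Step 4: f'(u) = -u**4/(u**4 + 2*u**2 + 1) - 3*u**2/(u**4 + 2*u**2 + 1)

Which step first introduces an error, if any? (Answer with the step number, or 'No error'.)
Step 3

Step 3 is incorrect due to a sign flip.
The step shows: -(u**4 + 3*u**2)/(u**2 + 1)**2
The correct value should be: (u**4 + 3*u**2)/(u**2 + 1)**2

Explanation: The sign of the whole expression was flipped: the term (u**4 + 3*u**2)/(u**2 + 1)**2 was incorrectly written as -(u**4 + 3*u**2)/(u**2 + 1)**2
The later steps are derived from this incorrect expression, so the error originates in Step 3.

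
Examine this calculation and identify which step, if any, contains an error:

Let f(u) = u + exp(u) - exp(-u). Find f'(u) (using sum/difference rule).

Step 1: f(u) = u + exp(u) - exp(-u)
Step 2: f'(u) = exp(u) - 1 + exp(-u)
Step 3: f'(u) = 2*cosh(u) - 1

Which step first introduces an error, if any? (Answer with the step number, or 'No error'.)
Step 2

Step 2 is incorrect due to a sign flip.
The step shows: exp(u) - 1 + exp(-u)
The correct value should be: exp(u) + 1 + exp(-u)

Explanation: The sign of one term was flipped: the term 1 was incorrectly written as -1
The later steps are derived from this incorrect expression, so the error originates in Step 2.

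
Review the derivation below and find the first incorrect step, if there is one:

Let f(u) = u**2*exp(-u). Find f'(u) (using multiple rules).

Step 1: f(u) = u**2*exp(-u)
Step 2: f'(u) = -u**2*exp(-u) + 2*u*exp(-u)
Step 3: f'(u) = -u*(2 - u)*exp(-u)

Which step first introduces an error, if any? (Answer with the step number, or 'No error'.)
Step 3

Step 3 is incorrect due to a sign flip.
The step shows: -u*(2 - u)*exp(-u)
The correct value should be: u*(2 - u)*exp(-u)

Explanation: The sign of the whole expression was flipped: the term u*(2 - u)*exp(-u) was incorrectly written as -u*(2 - u)*exp(-u)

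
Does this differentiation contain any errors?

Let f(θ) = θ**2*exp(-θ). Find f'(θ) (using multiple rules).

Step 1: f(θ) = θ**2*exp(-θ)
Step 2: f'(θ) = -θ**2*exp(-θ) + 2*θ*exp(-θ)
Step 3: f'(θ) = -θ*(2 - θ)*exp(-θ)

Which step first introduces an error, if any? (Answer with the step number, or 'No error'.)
Step 3

Step 3 is incorrect due to a sign flip.
The step shows: -θ*(2 - θ)*exp(-θ)
The correct value should be: θ*(2 - θ)*exp(-θ)

Explanation: The sign of the whole expression was flipped: the term θ*(2 - θ)*exp(-θ) was incorrectly written as -θ*(2 - θ)*exp(-θ)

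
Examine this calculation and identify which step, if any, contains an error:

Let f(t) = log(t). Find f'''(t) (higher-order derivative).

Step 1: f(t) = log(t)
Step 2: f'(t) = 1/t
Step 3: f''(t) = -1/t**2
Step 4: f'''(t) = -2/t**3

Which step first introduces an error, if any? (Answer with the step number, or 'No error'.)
Step 4

Step 4 is incorrect due to a sign flip.
The step shows: -2/t**3
The correct value should be: 2/t**3

Explanation: The sign of the whole expression was flipped: the term 2/t**3 was incorrectly written as -2/t**3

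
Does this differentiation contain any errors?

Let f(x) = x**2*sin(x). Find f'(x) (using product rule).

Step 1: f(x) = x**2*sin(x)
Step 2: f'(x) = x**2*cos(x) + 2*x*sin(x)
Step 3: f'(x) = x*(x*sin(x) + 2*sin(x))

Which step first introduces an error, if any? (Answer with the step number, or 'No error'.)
Step 3

Step 3 is incorrect due to a wrong trig function.
The step shows: x*(x*sin(x) + 2*sin(x))
The correct value should be: x*(x*cos(x) + 2*sin(x))

Explanation: cos(x) was incorrectly written as sin(x): the term x*(x*cos(x) + 2*sin(x)) was incorrectly written as x*(x*sin(x) + 2*sin(x))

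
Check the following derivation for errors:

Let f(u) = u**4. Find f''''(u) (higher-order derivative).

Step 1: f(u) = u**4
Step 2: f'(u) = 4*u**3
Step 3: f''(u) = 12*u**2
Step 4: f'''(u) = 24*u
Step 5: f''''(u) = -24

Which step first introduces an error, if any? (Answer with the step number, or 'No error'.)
Step 5

Step 5 is incorrect due to a sign flip.
The step shows: -24
The correct value should be: 24

Explanation: The sign of the whole expression was flipped: the term 24 was incorrectly written as -24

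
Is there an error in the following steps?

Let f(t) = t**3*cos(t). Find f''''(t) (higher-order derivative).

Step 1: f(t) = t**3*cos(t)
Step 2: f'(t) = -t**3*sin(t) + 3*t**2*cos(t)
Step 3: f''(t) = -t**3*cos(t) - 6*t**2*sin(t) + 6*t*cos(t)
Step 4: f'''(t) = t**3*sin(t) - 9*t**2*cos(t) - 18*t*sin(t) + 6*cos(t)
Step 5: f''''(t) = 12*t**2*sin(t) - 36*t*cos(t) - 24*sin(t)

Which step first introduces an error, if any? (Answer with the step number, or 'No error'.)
Step 5

Step 5 is incorrect due to a dropped term.
The step shows: 12*t**2*sin(t) - 36*t*cos(t) - 24*sin(t)
The correct value should be: t**3*cos(t) + 12*t**2*sin(t) - 36*t*cos(t) - 24*sin(t)

Explanation: A term was dropped: the term t**3*cos(t) was incorrectly omitted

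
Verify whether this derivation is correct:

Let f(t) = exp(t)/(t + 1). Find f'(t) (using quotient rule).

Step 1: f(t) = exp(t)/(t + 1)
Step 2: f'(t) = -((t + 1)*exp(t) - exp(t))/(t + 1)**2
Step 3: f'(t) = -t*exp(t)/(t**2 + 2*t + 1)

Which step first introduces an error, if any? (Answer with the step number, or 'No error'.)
Step 2

Step 2 is incorrect due to a sign flip.
The step shows: -((t + 1)*exp(t) - exp(t))/(t + 1)**2
The correct value should be: ((t + 1)*exp(t) - exp(t))/(t + 1)**2

Explanation: The sign of the whole expression was flipped: the term ((t + 1)*exp(t) - exp(t))/(t + 1)**2 was incorrectly written as -((t + 1)*exp(t) - exp(t))/(t + 1)**2
The later steps are derived from this incorrect expression, so the error originates in Step 2.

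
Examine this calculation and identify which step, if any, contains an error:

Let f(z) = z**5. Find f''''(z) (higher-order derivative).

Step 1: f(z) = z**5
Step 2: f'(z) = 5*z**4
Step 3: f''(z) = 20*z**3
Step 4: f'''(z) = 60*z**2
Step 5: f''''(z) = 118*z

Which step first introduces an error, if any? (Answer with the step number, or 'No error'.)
Step 5

Step 5 is incorrect due to a wrong coefficient.
The step shows: 118*z
The correct value should be: 120*z

Explanation: The coefficient 120 was incorrectly written as 118: the term 120*z was incorrectly written as 118*z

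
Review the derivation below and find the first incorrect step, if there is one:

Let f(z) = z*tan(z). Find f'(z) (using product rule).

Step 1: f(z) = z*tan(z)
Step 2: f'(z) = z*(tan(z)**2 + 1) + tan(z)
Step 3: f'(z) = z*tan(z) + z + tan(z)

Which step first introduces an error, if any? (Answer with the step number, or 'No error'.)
Step 3

Step 3 is incorrect due to a wrong exponent.
The step shows: z*tan(z) + z + tan(z)
The correct value should be: z*tan(z)**2 + z + tan(z)

Explanation: The exponent 2 on tan(z) was incorrectly written as 1: the term z*tan(z)**2 was incorrectly written as z*tan(z)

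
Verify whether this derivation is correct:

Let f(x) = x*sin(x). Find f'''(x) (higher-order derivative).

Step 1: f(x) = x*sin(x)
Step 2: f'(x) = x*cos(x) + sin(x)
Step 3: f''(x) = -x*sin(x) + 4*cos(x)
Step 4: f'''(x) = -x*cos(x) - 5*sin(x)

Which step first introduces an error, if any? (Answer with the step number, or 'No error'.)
Step 3

Step 3 is incorrect due to a wrong coefficient.
The step shows: -x*sin(x) + 4*cos(x)
The correct value should be: -x*sin(x) + 2*cos(x)

Explanation: The coefficient 2 was incorrectly written as 4: the term 2*cos(x) was incorrectly written as 4*cos(x)
The later steps are derived from this incorrect expression, so the error originates in Step 3.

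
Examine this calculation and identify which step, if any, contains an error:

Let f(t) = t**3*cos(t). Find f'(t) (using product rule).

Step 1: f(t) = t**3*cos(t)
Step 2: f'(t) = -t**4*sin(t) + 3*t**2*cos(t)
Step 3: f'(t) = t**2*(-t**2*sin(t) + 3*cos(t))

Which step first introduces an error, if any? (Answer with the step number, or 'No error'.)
Step 2

Step 2 is incorrect due to a wrong exponent.
The step shows: -t**4*sin(t) + 3*t**2*cos(t)
The correct value should be: -t**3*sin(t) + 3*t**2*cos(t)

Explanation: The exponent 3 on t was incorrectly written as 4: the term -t**3*sin(t) was incorrectly written as -t**4*sin(t)
The later steps are derived from this incorrect expression, so the error originates in Step 2.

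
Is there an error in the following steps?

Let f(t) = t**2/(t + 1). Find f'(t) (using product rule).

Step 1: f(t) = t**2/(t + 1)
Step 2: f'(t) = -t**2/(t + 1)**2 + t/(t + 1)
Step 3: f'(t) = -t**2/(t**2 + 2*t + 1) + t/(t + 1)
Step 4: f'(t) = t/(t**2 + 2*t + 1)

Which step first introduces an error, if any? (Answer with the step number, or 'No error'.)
Step 2

Step 2 is incorrect due to a wrong coefficient.
The step shows: -t**2/(t + 1)**2 + t/(t + 1)
The correct value should be: -t**2/(t + 1)**2 + 2*t/(t + 1)

Explanation: The coefficient 2 was incorrectly written as 1: the term 2*t/(t + 1) was incorrectly written as t/(t + 1)
The later steps are derived from this incorrect expression, so the error originates in Step 2.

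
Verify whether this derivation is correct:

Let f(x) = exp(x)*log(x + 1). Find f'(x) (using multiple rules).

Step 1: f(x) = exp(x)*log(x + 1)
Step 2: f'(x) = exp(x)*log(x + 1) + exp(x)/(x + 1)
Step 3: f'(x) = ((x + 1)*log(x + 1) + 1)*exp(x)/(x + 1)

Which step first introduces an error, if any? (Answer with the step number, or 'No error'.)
No error

All steps in this derivation are correct.
The final answer f'(x) = ((x + 1)*log(x + 1) + 1)*exp(x)/(x + 1) is valid.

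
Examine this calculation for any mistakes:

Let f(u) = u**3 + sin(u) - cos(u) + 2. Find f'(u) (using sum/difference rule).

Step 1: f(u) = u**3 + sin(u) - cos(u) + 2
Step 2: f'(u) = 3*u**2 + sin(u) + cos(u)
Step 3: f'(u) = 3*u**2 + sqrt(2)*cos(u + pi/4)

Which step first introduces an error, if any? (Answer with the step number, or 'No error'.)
Step 3

Step 3 is incorrect due to a wrong trig function.
The step shows: 3*u**2 + sqrt(2)*cos(u + pi/4)
The correct value should be: 3*u**2 + sqrt(2)*sin(u + pi/4)

Explanation: sin(u + pi/4) was incorrectly written as cos(u + pi/4): the term sqrt(2)*sin(u + pi/4) was incorrectly written as sqrt(2)*cos(u + pi/4)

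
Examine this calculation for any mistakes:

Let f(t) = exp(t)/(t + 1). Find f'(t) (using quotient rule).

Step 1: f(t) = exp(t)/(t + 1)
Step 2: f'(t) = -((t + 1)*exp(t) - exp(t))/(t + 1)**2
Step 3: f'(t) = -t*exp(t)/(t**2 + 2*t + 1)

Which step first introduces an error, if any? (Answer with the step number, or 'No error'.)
Step 2

Step 2 is incorrect due to a sign flip.
The step shows: -((t + 1)*exp(t) - exp(t))/(t + 1)**2
The correct value should be: ((t + 1)*exp(t) - exp(t))/(t + 1)**2

Explanation: The sign of the whole expression was flipped: the term ((t + 1)*exp(t) - exp(t))/(t + 1)**2 was incorrectly written as -((t + 1)*exp(t) - exp(t))/(t + 1)**2
The later steps are derived from this incorrect expression, so the error originates in Step 2.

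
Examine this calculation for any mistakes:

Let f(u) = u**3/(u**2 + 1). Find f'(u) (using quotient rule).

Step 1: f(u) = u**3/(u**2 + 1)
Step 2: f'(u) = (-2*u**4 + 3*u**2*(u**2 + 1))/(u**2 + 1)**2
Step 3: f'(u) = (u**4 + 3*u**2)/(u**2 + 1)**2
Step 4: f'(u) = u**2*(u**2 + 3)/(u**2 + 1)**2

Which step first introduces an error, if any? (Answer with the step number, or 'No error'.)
No error

All steps in this derivation are correct.
The final answer f'(u) = u**2*(u**2 + 3)/(u**2 + 1)**2 is valid.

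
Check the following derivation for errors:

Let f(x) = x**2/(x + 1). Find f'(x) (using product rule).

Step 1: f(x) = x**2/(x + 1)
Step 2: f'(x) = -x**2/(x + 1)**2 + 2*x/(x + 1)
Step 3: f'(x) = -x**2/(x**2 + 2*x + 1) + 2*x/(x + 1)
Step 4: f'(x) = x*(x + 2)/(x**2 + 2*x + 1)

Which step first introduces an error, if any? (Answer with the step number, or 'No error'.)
No error

All steps in this derivation are correct.
The final answer f'(x) = x*(x + 2)/(x**2 + 2*x + 1) is valid.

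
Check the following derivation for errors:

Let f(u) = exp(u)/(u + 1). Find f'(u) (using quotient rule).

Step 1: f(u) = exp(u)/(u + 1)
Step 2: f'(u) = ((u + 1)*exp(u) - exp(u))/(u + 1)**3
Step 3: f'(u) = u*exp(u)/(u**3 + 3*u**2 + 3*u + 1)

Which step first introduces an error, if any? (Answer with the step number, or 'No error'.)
Step 2

Step 2 is incorrect due to a wrong exponent.
The step shows: ((u + 1)*exp(u) - exp(u))/(u + 1)**3
The correct value should be: ((u + 1)*exp(u) - exp(u))/(u + 1)**2

Explanation: The exponent -2 on u + 1 was incorrectly written as -3: the term ((u + 1)*exp(u) - exp(u))/(u + 1)**2 was incorrectly written as ((u + 1)*exp(u) - exp(u))/(u + 1)**3
The later steps are derived from this incorrect expression, so the error originates in Step 2.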